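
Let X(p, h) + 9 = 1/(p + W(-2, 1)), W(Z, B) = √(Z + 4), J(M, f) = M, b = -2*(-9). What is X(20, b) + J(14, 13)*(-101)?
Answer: -283167/199 - √2/398 ≈ -1423.0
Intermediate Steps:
b = 18
W(Z, B) = √(4 + Z)
X(p, h) = -9 + 1/(p + √2) (X(p, h) = -9 + 1/(p + √(4 - 2)) = -9 + 1/(p + √2))
X(20, b) + J(14, 13)*(-101) = (1 - 9*20 - 9*√2)/(20 + √2) + 14*(-101) = (1 - 180 - 9*√2)/(20 + √2) - 1414 = (-179 - 9*√2)/(20 + √2) - 1414 = -1414 + (-179 - 9*√2)/(20 + √2)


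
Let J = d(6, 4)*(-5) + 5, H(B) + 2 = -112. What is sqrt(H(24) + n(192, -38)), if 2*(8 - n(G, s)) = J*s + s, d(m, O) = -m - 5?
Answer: 9*sqrt(13) ≈ 32.450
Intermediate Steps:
d(m, O) = -5 - m
H(B) = -114 (H(B) = -2 - 112 = -114)
J = 60 (J = (-5 - 1*6)*(-5) + 5 = (-5 - 6)*(-5) + 5 = -11*(-5) + 5 = 55 + 5 = 60)
n(G, s) = 8 - 61*s/2 (n(G, s) = 8 - (60*s + s)/2 = 8 - 61*s/2)
sqrt(H(24) + n(192, -38)) = sqrt(-114 + (8 - 61/2*(-38))) = sqrt(-114 + (8 + 1159)) = sqrt(-114 + 1167) = sqrt(1053) = 9*sqrt(13)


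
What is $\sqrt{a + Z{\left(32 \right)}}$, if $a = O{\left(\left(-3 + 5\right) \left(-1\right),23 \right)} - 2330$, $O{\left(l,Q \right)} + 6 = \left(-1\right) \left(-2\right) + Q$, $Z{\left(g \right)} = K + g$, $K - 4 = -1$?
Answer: $2 i \sqrt{569} \approx 47.707 i$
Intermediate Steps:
$K = 3$ ($K = 4 - 1 = 3$)
$Z{\left(g \right)} = 3 + g$
$O{\left(l,Q \right)} = -4 + Q$ ($O{\left(l,Q \right)} = -6 + \left(\left(-1\right) \left(-2\right) + Q\right) = -6 + \left(2 + Q\right) = -4 + Q$)
$a = -2311$ ($a = \left(-4 + 23\right) - 2330 = 19 - 2330 = -2311$)
$\sqrt{a + Z{\left(32 \right)}} = \sqrt{-2311 + \left(3 + 32\right)} = \sqrt{-2311 + 35} = \sqrt{-2276} = 2 i \sqrt{569}$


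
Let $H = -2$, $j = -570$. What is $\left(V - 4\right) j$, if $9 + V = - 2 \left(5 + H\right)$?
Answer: $10830$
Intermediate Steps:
$V = -15$ ($V = -9 - 2 \left(5 - 2\right) = -9 - 6 = -15$)
$\left(V - 4\right) j = \left(-15 - 4\right) \left(-570\right) = \left(-19\right) \left(-570\right) = 10830$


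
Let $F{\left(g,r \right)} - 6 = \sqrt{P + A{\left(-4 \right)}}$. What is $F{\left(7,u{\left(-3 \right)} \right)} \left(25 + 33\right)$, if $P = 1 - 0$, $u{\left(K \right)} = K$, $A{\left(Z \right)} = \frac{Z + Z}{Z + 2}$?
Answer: $348 + 58 \sqrt{5} \approx 477.69$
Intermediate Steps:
$A{\left(Z \right)} = \frac{2 Z}{2 + Z}$
$P = 1$ ($P = 1 + 0 = 1$)
$F{\left(g,r \right)} = 6 + \sqrt{5}$ ($F{\left(g,r \right)} = 6 + \sqrt{1 + 2 \left(-4\right) \frac{1}{2 - 4}} = 6 + \sqrt{1 + 2 \left(-4\right) \frac{1}{-2}} = 6 + \sqrt{1 + 2 \left(-4\right) \left(- \frac{1}{2}\right)} = 6 + \sqrt{1 + 4} = 6 + \sqrt{5}$)
$F{\left(7,u{\left(-3 \right)} \right)} \left(25 + 33\right) = \left(6 + \sqrt{5}\right) \left(25 + 33\right) = \left(6 + \sqrt{5}\right) 58 = 348 + 58 \sqrt{5}$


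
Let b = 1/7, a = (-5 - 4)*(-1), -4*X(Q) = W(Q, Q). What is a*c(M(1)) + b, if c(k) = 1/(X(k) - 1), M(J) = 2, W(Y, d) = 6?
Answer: -121/35 ≈ -3.4571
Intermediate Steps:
X(Q) = -3/2 (X(Q) = -1/4*6 = -3/2)
c(k) = -2/5 (c(k) = 1/(-3/2 - 1) = 1/(-5/2) = -2/5)
a = 9 (a = -9*(-1) = 9)
b = 1/7 ≈ 0.14286
a*c(M(1)) + b = 9*(-2/5) + 1/7 = -18/5 + 1/7 = -121/35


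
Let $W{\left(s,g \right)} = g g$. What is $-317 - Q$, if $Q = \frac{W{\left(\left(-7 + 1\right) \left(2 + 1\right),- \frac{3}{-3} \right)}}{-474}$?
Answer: $- \frac{150257}{474} \approx -317.0$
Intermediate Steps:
$W{\left(s,g \right)} = g^{2}$
$Q = - \frac{1}{474}$ ($Q = \frac{\left(- \frac{3}{-3}\right)^{2}}{-474} = \left(\left(-3\right) \left(- \frac{1}{3}\right)\right)^{2} \left(- \frac{1}{474}\right) = 1^{2} \left(- \frac{1}{474}\right) = 1 \left(- \frac{1}{474}\right) = - \frac{1}{474} \approx -0.0021097$)
$-317 - Q = -317 - - \frac{1}{474} = -317 + \frac{1}{474} = - \frac{150257}{474}$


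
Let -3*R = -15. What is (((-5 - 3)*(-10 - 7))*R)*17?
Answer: 11560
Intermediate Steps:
R = 5 (R = -1/3*(-15) = 5)
(((-5 - 3)*(-10 - 7))*R)*17 = (((-5 - 3)*(-10 - 7))*5)*17 = (-8*(-17)*5)*17 = (136*5)*17 = 680*17 = 11560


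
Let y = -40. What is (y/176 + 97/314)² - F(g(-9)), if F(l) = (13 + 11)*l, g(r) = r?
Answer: 644246145/2982529 ≈ 216.01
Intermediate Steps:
F(l) = 24*l
(y/176 + 97/314)² - F(g(-9)) = (-40/176 + 97/314)² - 24*(-9) = (-40*1/176 + 97*(1/314))² - 1*(-216) = (-5/22 + 97/314)² + 216 = (141/1727)² + 216 = 19881/2982529 + 216 = 644246145/2982529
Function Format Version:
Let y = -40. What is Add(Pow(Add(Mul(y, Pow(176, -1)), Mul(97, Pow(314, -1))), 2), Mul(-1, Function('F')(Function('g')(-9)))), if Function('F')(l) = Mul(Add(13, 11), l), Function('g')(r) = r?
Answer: Rational(644246145, 2982529) ≈ 216.01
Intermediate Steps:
Function('F')(l) = Mul(24, l)
Add(Pow(Add(Mul(y, Pow(176, -1)), Mul(97, Pow(314, -1))), 2), Mul(-1, Function('F')(Function('g')(-9)))) = Add(Pow(Add(Mul(-40, Pow(176, -1)), Mul(97, Pow(314, -1))), 2), Mul(-1, Mul(24, -9))) = Add(Pow(Add(Mul(-40, Rational(1, 176)), Mul(97, Rational(1, 314))), 2), Mul(-1, -216)) = Add(Pow(Add(Rational(-5, 22), Rational(97, 314)), 2), 216) = Add(Pow(Rational(141, 1727), 2), 216) = Add(Rational(19881, 2982529), 216) = Rational(644246145, 2982529)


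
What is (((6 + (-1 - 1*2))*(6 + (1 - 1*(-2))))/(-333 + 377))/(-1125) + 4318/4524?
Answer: 5933857/6220500 ≈ 0.95392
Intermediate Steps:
(((6 + (-1 - 1*2))*(6 + (1 - 1*(-2))))/(-333 + 377))/(-1125) + 4318/4524 = (((6 + (-1 - 2))*(6 + (1 + 2)))/44)*(-1/1125) + 4318*(1/4524) = (((6 - 3)*(6 + 3))/44)*(-1/1125) + 2159/2262 = ((3*9)/44)*(-1/1125) + 2159/2262 = ((1/44)*27)*(-1/1125) + 2159/2262 = (27/44)*(-1/1125) + 2159/2262 = -3/5500 + 2159/2262 = 5933857/6220500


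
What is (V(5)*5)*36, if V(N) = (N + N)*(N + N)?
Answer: 18000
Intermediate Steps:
V(N) = 4*N² (V(N) = (2*N)*(2*N) = 4*N²)
(V(5)*5)*36 = ((4*5²)*5)*36 = ((4*25)*5)*36 = (100*5)*36 = 500*36 = 18000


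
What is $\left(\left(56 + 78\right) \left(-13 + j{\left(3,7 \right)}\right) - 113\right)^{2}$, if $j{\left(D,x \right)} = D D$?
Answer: $421201$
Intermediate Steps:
$j{\left(D,x \right)} = D^{2}$
$\left(\left(56 + 78\right) \left(-13 + j{\left(3,7 \right)}\right) - 113\right)^{2} = \left(\left(56 + 78\right) \left(-13 + 3^{2}\right) - 113\right)^{2} = \left(134 \left(-13 + 9\right) - 113\right)^{2} = \left(134 \left(-4\right) - 113\right)^{2} = \left(-536 - 113\right)^{2} = \left(-649\right)^{2} = 421201$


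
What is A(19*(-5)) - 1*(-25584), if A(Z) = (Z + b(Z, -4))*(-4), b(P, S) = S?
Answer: 25980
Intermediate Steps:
A(Z) = 16 - 4*Z (A(Z) = (Z - 4)*(-4) = (-4 + Z)*(-4) = 16 - 4*Z)
A(19*(-5)) - 1*(-25584) = (16 - 76*(-5)) - 1*(-25584) = (16 - 4*(-95)) + 25584 = (16 + 380) + 25584 = 396 + 25584 = 25980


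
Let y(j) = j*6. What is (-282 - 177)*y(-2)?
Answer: 5508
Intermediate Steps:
y(j) = 6*j
(-282 - 177)*y(-2) = (-282 - 177)*(6*(-2)) = -459*(-12) = 5508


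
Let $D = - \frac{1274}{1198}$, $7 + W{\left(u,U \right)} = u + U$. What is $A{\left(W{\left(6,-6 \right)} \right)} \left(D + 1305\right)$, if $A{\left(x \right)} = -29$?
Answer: $- \frac{22650682}{599} \approx -37814.0$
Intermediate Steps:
$W{\left(u,U \right)} = -7 + U + u$ ($W{\left(u,U \right)} = -7 + \left(u + U\right) = -7 + \left(U + u\right) = -7 + U + u$)
$D = - \frac{637}{599}$ ($D = \left(-1274\right) \frac{1}{1198} = - \frac{637}{599} \approx -1.0634$)
$A{\left(W{\left(6,-6 \right)} \right)} \left(D + 1305\right) = - 29 \left(- \frac{637}{599} + 1305\right) = \left(-29\right) \frac{781058}{599} = - \frac{22650682}{599}$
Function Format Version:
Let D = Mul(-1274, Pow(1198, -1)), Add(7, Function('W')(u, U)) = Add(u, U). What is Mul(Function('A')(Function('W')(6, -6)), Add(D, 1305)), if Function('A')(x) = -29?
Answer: Rational(-22650682, 599) ≈ -37814.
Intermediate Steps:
Function('W')(u, U) = Add(-7, U, u) (Function('W')(u, U) = Add(-7, Add(u, U)) = Add(-7, Add(U, u)) = Add(-7, U, u))
D = Rational(-637, 599) (D = Mul(-1274, Rational(1, 1198)) = Rational(-637, 599) ≈ -1.0634)
Mul(Function('A')(Function('W')(6, -6)), Add(D, 1305)) = Mul(-29, Add(Rational(-637, 599), 1305)) = Mul(-29, Rational(781058, 599)) = Rational(-22650682, 599)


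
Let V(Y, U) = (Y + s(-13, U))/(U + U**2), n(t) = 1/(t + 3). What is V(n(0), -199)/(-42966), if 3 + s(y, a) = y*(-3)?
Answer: -109/5078838996 ≈ -2.1462e-8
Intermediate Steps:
n(t) = 1/(3 + t)
s(y, a) = -3 - 3*y (s(y, a) = -3 + y*(-3) = -3 - 3*y)
V(Y, U) = (36 + Y)/(U + U**2) (V(Y, U) = (Y + (-3 - 3*(-13)))/(U + U**2) = (Y + (-3 + 39))/(U + U**2) = (Y + 36)/(U + U**2) = (36 + Y)/(U + U**2))
V(n(0), -199)/(-42966) = ((36 + 1/(3 + 0))/((-199)*(1 - 199)))/(-42966) = -1/199*(36 + 1/3)/(-198)*(-1/42966) = -1/199*(-1/198)*(36 + 1/3)*(-1/42966) = -1/199*(-1/198)*109/3*(-1/42966) = (109/118206)*(-1/42966) = -109/5078838996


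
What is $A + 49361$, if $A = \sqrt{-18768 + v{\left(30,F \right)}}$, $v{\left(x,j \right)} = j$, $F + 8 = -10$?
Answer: $49361 + i \sqrt{18786} \approx 49361.0 + 137.06 i$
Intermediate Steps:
$F = -18$ ($F = -8 - 10 = -18$)
$A = i \sqrt{18786}$ ($A = \sqrt{-18768 - 18} = \sqrt{-18786} = i \sqrt{18786} \approx 137.06 i$)
$A + 49361 = i \sqrt{18786} + 49361 = 49361 + i \sqrt{18786}$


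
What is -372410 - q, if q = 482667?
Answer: -855077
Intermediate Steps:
-372410 - q = -372410 - 1*482667 = -372410 - 482667 = -855077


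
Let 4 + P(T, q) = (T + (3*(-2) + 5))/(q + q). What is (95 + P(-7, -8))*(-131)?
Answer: -23973/2 ≈ -11987.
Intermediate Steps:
P(T, q) = -4 + (-1 + T)/(2*q) (P(T, q) = -4 + (T + (3*(-2) + 5))/(q + q) = -4 + (T + (-6 + 5))/((2*q)) = -4 + (T - 1)*(1/(2*q)) = -4 + (-1 + T)*(1/(2*q)) = -4 + (-1 + T)/(2*q))
(95 + P(-7, -8))*(-131) = (95 + (½)*(-1 - 7 - 8*(-8))/(-8))*(-131) = (95 + (½)*(-⅛)*(-1 - 7 + 64))*(-131) = (95 + (½)*(-⅛)*56)*(-131) = (95 - 7/2)*(-131) = (183/2)*(-131) = -23973/2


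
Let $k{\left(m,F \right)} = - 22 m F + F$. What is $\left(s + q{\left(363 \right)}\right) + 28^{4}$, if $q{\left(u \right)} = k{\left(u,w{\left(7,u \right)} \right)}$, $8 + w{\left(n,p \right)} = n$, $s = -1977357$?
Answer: $-1354716$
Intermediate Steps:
$w{\left(n,p \right)} = -8 + n$
$k{\left(m,F \right)} = F - 22 F m$ ($k{\left(m,F \right)} = - 22 F m + F = F - 22 F m$)
$q{\left(u \right)} = -1 + 22 u$ ($q{\left(u \right)} = \left(-8 + 7\right) \left(1 - 22 u\right) = - (1 - 22 u) = -1 + 22 u$)
$\left(s + q{\left(363 \right)}\right) + 28^{4} = \left(-1977357 + \left(-1 + 22 \cdot 363\right)\right) + 28^{4} = \left(-1977357 + \left(-1 + 7986\right)\right) + 614656 = \left(-1977357 + 7985\right) + 614656 = -1969372 + 614656 = -1354716$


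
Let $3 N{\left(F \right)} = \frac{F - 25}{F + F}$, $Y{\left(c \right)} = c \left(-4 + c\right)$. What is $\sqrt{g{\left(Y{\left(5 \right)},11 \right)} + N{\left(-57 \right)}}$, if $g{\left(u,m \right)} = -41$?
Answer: $\frac{i \sqrt{132430}}{57} \approx 6.3844 i$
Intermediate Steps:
$N{\left(F \right)} = \frac{-25 + F}{6 F}$ ($N{\left(F \right)} = \frac{\left(F - 25\right) \frac{1}{F + F}}{3} = \frac{\left(-25 + F\right) \frac{1}{2 F}}{3} = \frac{\frac{1}{2} \frac{1}{F} \left(-25 + F\right)}{3} = \frac{-25 + F}{6 F}$)
$\sqrt{g{\left(Y{\left(5 \right)},11 \right)} + N{\left(-57 \right)}} = \sqrt{-41 + \frac{-25 - 57}{6 \left(-57\right)}} = \sqrt{-41 + \frac{1}{6} \left(- \frac{1}{57}\right) \left(-82\right)} = \sqrt{-41 + \frac{41}{171}} = \sqrt{- \frac{6970}{171}} = \frac{i \sqrt{132430}}{57}$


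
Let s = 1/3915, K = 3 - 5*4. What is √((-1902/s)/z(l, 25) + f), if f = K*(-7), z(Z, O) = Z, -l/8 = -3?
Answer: I*√1240579/2 ≈ 556.91*I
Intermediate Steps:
l = 24 (l = -8*(-3) = 24)
K = -17 (K = 3 - 20 = -17)
s = 1/3915 ≈ 0.00025543
f = 119 (f = -17*(-7) = 119)
√((-1902/s)/z(l, 25) + f) = √(-1902/1/3915/24 + 119) = √(-1902*3915*(1/24) + 119) = √(-7446330*1/24 + 119) = √(-1241055/4 + 119) = √(-1240579/4) = I*√1240579/2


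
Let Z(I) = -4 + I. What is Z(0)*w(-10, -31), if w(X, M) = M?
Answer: 124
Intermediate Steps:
Z(0)*w(-10, -31) = (-4 + 0)*(-31) = -4*(-31) = 124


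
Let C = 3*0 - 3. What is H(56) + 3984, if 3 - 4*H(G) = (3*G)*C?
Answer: 16443/4 ≈ 4110.8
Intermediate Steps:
C = -3 (C = 0 - 3 = -3)
H(G) = 3/4 + 9*G/4 (H(G) = 3/4 - 3*G*(-3)/4 = 3/4 - (-9)*G/4 = 3/4 + 9*G/4)
H(56) + 3984 = (3/4 + (9/4)*56) + 3984 = (3/4 + 126) + 3984 = 507/4 + 3984 = 16443/4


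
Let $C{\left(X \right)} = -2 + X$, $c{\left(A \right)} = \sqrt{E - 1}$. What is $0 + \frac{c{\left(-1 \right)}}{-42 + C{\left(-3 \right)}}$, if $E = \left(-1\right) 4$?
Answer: $- \frac{i \sqrt{5}}{47} \approx - 0.047576 i$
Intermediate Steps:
$E = -4$
$c{\left(A \right)} = i \sqrt{5}$ ($c{\left(A \right)} = \sqrt{-4 - 1} = \sqrt{-5} = i \sqrt{5}$)
$0 + \frac{c{\left(-1 \right)}}{-42 + C{\left(-3 \right)}} = 0 + \frac{i \sqrt{5}}{-42 - 5} = 0 + \frac{i \sqrt{5}}{-47} = 0 - \frac{i \sqrt{5}}{47} = - \frac{i \sqrt{5}}{47}$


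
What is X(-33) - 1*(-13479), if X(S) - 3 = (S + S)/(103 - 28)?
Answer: 337028/25 ≈ 13481.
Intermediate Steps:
X(S) = 3 + 2*S/75 (X(S) = 3 + (S + S)/(103 - 28) = 3 + (2*S)/75 = 3 + (2*S)*(1/75) = 3 + 2*S/75)
X(-33) - 1*(-13479) = (3 + (2/75)*(-33)) - 1*(-13479) = (3 - 22/25) + 13479 = 53/25 + 13479 = 337028/25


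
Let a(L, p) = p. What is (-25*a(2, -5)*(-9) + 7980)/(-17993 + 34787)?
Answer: 2285/5598 ≈ 0.40818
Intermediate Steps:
(-25*a(2, -5)*(-9) + 7980)/(-17993 + 34787) = (-25*(-5)*(-9) + 7980)/(-17993 + 34787) = (125*(-9) + 7980)/16794 = (-1125 + 7980)*(1/16794) = 6855*(1/16794) = 2285/5598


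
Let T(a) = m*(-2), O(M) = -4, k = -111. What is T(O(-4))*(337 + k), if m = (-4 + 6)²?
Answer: -1808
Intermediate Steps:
m = 4 (m = 2² = 4)
T(a) = -8 (T(a) = 4*(-2) = -8)
T(O(-4))*(337 + k) = -8*(337 - 111) = -8*226 = -1808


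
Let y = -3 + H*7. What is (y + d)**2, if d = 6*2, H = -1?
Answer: 4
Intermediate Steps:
d = 12
y = -10 (y = -3 - 1*7 = -3 - 7 = -10)
(y + d)**2 = (-10 + 12)**2 = 2**2 = 4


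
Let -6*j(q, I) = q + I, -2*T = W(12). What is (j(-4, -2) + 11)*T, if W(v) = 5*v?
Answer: -360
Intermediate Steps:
T = -30 (T = -5*12/2 = -1/2*60 = -30)
j(q, I) = -I/6 - q/6 (j(q, I) = -(q + I)/6 = -(I + q)/6 = -I/6 - q/6)
(j(-4, -2) + 11)*T = ((-1/6*(-2) - 1/6*(-4)) + 11)*(-30) = ((1/3 + 2/3) + 11)*(-30) = (1 + 11)*(-30) = 12*(-30) = -360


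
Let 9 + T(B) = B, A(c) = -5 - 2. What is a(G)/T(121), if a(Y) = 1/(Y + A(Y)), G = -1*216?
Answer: -1/24976 ≈ -4.0038e-5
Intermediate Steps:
A(c) = -7
G = -216
a(Y) = 1/(-7 + Y) (a(Y) = 1/(Y - 7) = 1/(-7 + Y))
T(B) = -9 + B
a(G)/T(121) = 1/((-7 - 216)*(-9 + 121)) = 1/(-223*112) = -1/223*1/112 = -1/24976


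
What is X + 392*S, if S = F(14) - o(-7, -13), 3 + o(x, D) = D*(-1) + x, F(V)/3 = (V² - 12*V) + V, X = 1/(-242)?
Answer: 11668271/242 ≈ 48216.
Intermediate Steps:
X = -1/242 ≈ -0.0041322
F(V) = -33*V + 3*V² (F(V) = 3*((V² - 12*V) + V) = 3*(V² - 11*V) = -33*V + 3*V²)
o(x, D) = -3 + x - D (o(x, D) = -3 + (D*(-1) + x) = -3 + (-D + x) = -3 + (x - D) = -3 + x - D)
S = 123 (S = 3*14*(-11 + 14) - (-3 - 7 - 1*(-13)) = 3*14*3 - (-3 - 7 + 13) = 126 - 1*3 = 126 - 3 = 123)
X + 392*S = -1/242 + 392*123 = -1/242 + 48216 = 11668271/242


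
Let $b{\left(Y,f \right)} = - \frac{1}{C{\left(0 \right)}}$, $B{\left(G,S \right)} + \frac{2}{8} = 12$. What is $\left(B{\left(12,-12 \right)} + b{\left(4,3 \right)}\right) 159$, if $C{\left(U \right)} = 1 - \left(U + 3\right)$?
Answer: $\frac{7791}{4} \approx 1947.8$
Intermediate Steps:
$B{\left(G,S \right)} = \frac{47}{4}$ ($B{\left(G,S \right)} = - \frac{1}{4} + 12 = \frac{47}{4}$)
$C{\left(U \right)} = -2 - U$ ($C{\left(U \right)} = 1 - \left(3 + U\right) = -2 - U$)
$b{\left(Y,f \right)} = \frac{1}{2}$ ($b{\left(Y,f \right)} = - \frac{1}{-2 - 0} = - \frac{1}{-2 + 0} = - \frac{1}{-2} = \left(-1\right) \left(- \frac{1}{2}\right) = \frac{1}{2}$)
$\left(B{\left(12,-12 \right)} + b{\left(4,3 \right)}\right) 159 = \left(\frac{47}{4} + \frac{1}{2}\right) 159 = \frac{49}{4} \cdot 159 = \frac{7791}{4}$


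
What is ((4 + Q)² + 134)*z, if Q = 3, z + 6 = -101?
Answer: -19581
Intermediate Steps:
z = -107 (z = -6 - 101 = -107)
((4 + Q)² + 134)*z = ((4 + 3)² + 134)*(-107) = (7² + 134)*(-107) = (49 + 134)*(-107) = 183*(-107) = -19581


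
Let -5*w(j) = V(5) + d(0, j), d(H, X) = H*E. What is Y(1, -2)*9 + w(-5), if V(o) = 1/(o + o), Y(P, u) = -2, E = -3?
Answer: -901/50 ≈ -18.020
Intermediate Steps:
d(H, X) = -3*H (d(H, X) = H*(-3) = -3*H)
V(o) = 1/(2*o)
w(j) = -1/50 (w(j) = -((1/2)/5 - 3*0)/5 = -((1/2)*(1/5) + 0)/5 = -(1/10 + 0)/5 = -1/5*1/10 = -1/50)
Y(1, -2)*9 + w(-5) = -2*9 - 1/50 = -18 - 1/50 = -901/50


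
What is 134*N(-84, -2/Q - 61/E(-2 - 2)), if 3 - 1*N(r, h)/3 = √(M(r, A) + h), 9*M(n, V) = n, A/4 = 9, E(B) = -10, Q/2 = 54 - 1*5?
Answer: 1206 - 67*I*√143490/35 ≈ 1206.0 - 725.13*I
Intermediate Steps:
Q = 98 (Q = 2*(54 - 1*5) = 2*(54 - 5) = 2*49 = 98)
A = 36 (A = 4*9 = 36)
M(n, V) = n/9
N(r, h) = 9 - 3*√(h + r/9) (N(r, h) = 9 - 3*√(r/9 + h) = 9 - 3*√(h + r/9))
134*N(-84, -2/Q - 61/E(-2 - 2)) = 134*(9 - √(-84 + 9*(-2/98 - 61/(-10)))) = 134*(9 - √(-84 + 9*(-2*1/98 - 61*(-⅒)))) = 134*(9 - √(-84 + 9*(-1/49 + 61/10))) = 134*(9 - √(-84 + 9*(2979/490))) = 134*(9 - √(-84 + 26811/490)) = 134*(9 - √(-14349/490)) = 134*(9 - I*√143490/70) = 1206 - 67*I*√143490/35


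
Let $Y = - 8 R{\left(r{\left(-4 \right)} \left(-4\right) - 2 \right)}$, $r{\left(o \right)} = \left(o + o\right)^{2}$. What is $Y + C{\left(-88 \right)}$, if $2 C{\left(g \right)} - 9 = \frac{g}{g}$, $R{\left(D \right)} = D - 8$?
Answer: $2133$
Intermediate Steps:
$r{\left(o \right)} = 4 o^{2}$ ($r{\left(o \right)} = \left(2 o\right)^{2} = 4 o^{2}$)
$R{\left(D \right)} = -8 + D$
$C{\left(g \right)} = 5$ ($C{\left(g \right)} = \frac{9}{2} + \frac{g \frac{1}{g}}{2} = \frac{9}{2} + \frac{1}{2} \cdot 1 = \frac{9}{2} + \frac{1}{2} = 5$)
$Y = 2128$ ($Y = - 8 \left(-8 + \left(4 \left(-4\right)^{2} \left(-4\right) - 2\right)\right) = - 8 \left(-8 + \left(4 \cdot 16 \left(-4\right) - 2\right)\right) = - 8 \left(-8 + \left(64 \left(-4\right) - 2\right)\right) = - 8 \left(-8 - 258\right) = \left(-8\right) \left(-266\right) = 2128$)
$Y + C{\left(-88 \right)} = 2128 + 5 = 2133$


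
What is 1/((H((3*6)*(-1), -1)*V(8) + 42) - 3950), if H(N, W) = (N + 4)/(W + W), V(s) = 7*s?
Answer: -1/3516 ≈ -0.00028441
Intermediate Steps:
H(N, W) = (4 + N)/(2*W) (H(N, W) = (4 + N)/((2*W)) = (4 + N)*(1/(2*W)) = (4 + N)/(2*W))
1/((H((3*6)*(-1), -1)*V(8) + 42) - 3950) = 1/((((½)*(4 + (3*6)*(-1))/(-1))*(7*8) + 42) - 3950) = 1/((((½)*(-1)*(4 + 18*(-1)))*56 + 42) - 3950) = 1/((((½)*(-1)*(4 - 18))*56 + 42) - 3950) = 1/((((½)*(-1)*(-14))*56 + 42) - 3950) = 1/((7*56 + 42) - 3950) = 1/((392 + 42) - 3950) = 1/(434 - 3950) = 1/(-3516) = -1/3516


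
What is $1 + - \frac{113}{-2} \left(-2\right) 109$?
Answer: $-12316$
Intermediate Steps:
$1 + - \frac{113}{-2} \left(-2\right) 109 = 1 + \left(-113\right) \left(- \frac{1}{2}\right) \left(-2\right) 109 = 1 + \frac{113}{2} \left(-2\right) 109 = 1 - 12317 = -12316$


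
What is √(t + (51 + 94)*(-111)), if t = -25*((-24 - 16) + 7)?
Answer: I*√15270 ≈ 123.57*I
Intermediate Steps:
t = 825 (t = -25*(-40 + 7) = -25*(-33) = 825)
√(t + (51 + 94)*(-111)) = √(825 + (51 + 94)*(-111)) = √(825 + 145*(-111)) = √(825 - 16095) = √(-15270) = I*√15270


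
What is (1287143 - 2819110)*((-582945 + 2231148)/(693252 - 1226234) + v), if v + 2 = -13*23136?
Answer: 245584489014212681/532982 ≈ 4.6077e+11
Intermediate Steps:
v = -300770 (v = -2 - 13*23136 = -2 - 300768 = -300770)
(1287143 - 2819110)*((-582945 + 2231148)/(693252 - 1226234) + v) = (1287143 - 2819110)*((-582945 + 2231148)/(693252 - 1226234) - 300770) = -1531967*(1648203/(-532982) - 300770) = -1531967*(1648203*(-1/532982) - 300770) = -1531967*(-1648203/532982 - 300770) = -1531967*(-160306644343/532982) = 245584489014212681/532982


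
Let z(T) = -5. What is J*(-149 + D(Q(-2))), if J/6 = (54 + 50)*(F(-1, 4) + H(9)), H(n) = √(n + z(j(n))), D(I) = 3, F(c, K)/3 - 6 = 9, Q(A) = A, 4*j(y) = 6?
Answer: -4281888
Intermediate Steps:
j(y) = 3/2 (j(y) = (¼)*6 = 3/2)
F(c, K) = 45 (F(c, K) = 18 + 3*9 = 18 + 27 = 45)
H(n) = √(-5 + n) (H(n) = √(n - 5) = √(-5 + n))
J = 29328 (J = 6*((54 + 50)*(45 + √(-5 + 9))) = 6*(104*(45 + √4)) = 6*(104*(45 + 2)) = 6*(104*47) = 6*4888 = 29328)
J*(-149 + D(Q(-2))) = 29328*(-149 + 3) = 29328*(-146) = -4281888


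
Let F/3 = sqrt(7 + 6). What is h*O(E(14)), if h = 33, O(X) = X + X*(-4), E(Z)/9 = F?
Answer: -2673*sqrt(13) ≈ -9637.6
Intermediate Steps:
F = 3*sqrt(13) (F = 3*sqrt(7 + 6) = 3*sqrt(13) ≈ 10.817)
E(Z) = 27*sqrt(13) (E(Z) = 9*(3*sqrt(13)) = 27*sqrt(13))
O(X) = -3*X (O(X) = X - 4*X = -3*X)
h*O(E(14)) = 33*(-81*sqrt(13)) = -2673*sqrt(13)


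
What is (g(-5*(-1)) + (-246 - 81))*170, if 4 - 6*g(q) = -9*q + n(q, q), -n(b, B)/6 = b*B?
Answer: -149855/3 ≈ -49952.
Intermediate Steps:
n(b, B) = -6*B*b (n(b, B) = -6*b*B = -6*B*b)
g(q) = ⅔ + q² + 3*q/2 (g(q) = ⅔ - (-9*q - 6*q*q)/6 = ⅔ - (-9*q - 6*q²)/6 = ⅔ + (q² + 3*q/2) = ⅔ + q² + 3*q/2)
(g(-5*(-1)) + (-246 - 81))*170 = ((⅔ + (-5*(-1))² + 3*(-5*(-1))/2) + (-246 - 81))*170 = ((⅔ + 5² + (3/2)*5) - 327)*170 = ((⅔ + 25 + 15/2) - 327)*170 = (199/6 - 327)*170 = -1763/6*170 = -149855/3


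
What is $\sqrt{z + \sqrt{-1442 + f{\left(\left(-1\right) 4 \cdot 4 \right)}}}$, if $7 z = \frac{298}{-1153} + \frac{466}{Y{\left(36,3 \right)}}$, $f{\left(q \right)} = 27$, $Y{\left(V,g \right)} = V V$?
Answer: $\frac{\sqrt{1219447390 + 84422789136 i \sqrt{1415}}}{290556} \approx 4.3377 + 4.336 i$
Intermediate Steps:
$Y{\left(V,g \right)} = V^{2}$
$z = \frac{75545}{5230008}$ ($z = \frac{\frac{298}{-1153} + \frac{466}{36^{2}}}{7} = \frac{298 \left(- \frac{1}{1153}\right) + \frac{466}{1296}}{7} = \frac{- \frac{298}{1153} + 466 \cdot \frac{1}{1296}}{7} = \frac{- \frac{298}{1153} + \frac{233}{648}}{7} = \frac{1}{7} \cdot \frac{75545}{747144} = \frac{75545}{5230008} \approx 0.014445$)
$\sqrt{z + \sqrt{-1442 + f{\left(\left(-1\right) 4 \cdot 4 \right)}}} = \sqrt{\frac{75545}{5230008} + \sqrt{-1442 + 27}} = \sqrt{\frac{75545}{5230008} + \sqrt{-1415}} = \sqrt{\frac{75545}{5230008} + i \sqrt{1415}}$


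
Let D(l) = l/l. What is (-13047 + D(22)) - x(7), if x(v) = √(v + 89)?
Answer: -13046 - 4*√6 ≈ -13056.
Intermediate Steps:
x(v) = √(89 + v)
D(l) = 1
(-13047 + D(22)) - x(7) = (-13047 + 1) - √(89 + 7) = -13046 - √96 = -13046 - 4*√6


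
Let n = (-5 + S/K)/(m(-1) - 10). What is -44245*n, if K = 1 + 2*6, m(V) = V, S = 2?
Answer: -2787435/143 ≈ -19493.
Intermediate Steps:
K = 13 (K = 1 + 12 = 13)
n = 63/143 (n = (-5 + 2/13)/(-1 - 10) = (-5 + 2*(1/13))/(-11) = (-5 + 2/13)*(-1/11) = -63/13*(-1/11) = 63/143 ≈ 0.44056)
-44245*n = -44245*63/143 = -2787435/143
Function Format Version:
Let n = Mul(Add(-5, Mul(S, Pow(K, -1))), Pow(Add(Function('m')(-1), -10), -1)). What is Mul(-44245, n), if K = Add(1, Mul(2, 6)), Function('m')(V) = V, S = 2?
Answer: Rational(-2787435, 143) ≈ -19493.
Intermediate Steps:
K = 13 (K = Add(1, 12) = 13)
n = Rational(63, 143) (n = Mul(Add(-5, Mul(2, Pow(13, -1))), Pow(Add(-1, -10), -1)) = Mul(Add(-5, Mul(2, Rational(1, 13))), Pow(-11, -1)) = Mul(Add(-5, Rational(2, 13)), Rational(-1, 11)) = Mul(Rational(-63, 13), Rational(-1, 11)) = Rational(63, 143) ≈ 0.44056)
Mul(-44245, n) = Mul(-44245, Rational(63, 143)) = Rational(-2787435, 143)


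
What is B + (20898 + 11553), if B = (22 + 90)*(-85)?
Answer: 22931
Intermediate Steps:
B = -9520 (B = 112*(-85) = -9520)
B + (20898 + 11553) = -9520 + (20898 + 11553) = -9520 + 32451 = 22931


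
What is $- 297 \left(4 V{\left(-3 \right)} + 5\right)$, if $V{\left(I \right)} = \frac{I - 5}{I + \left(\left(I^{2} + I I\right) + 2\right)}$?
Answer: $- \frac{15741}{17} \approx -925.94$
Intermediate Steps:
$V{\left(I \right)} = \frac{-5 + I}{2 + I + 2 I^{2}}$ ($V{\left(I \right)} = \frac{-5 + I}{I + \left(\left(I^{2} + I^{2}\right) + 2\right)} = \frac{-5 + I}{I + \left(2 I^{2} + 2\right)} = \frac{-5 + I}{I + \left(2 + 2 I^{2}\right)} = \frac{-5 + I}{2 + I + 2 I^{2}}$)
$- 297 \left(4 V{\left(-3 \right)} + 5\right) = - 297 \left(4 \frac{-5 - 3}{2 - 3 + 2 \left(-3\right)^{2}} + 5\right) = - 297 \left(4 \frac{1}{2 - 3 + 2 \cdot 9} \left(-8\right) + 5\right) = - 297 \left(4 \frac{1}{2 - 3 + 18} \left(-8\right) + 5\right) = - 297 \left(4 \cdot \frac{1}{17} \left(-8\right) + 5\right) = - 297 \left(4 \left(- \frac{8}{17}\right) + 5\right) = - 297 \left(- \frac{32}{17} + 5\right) = \left(-297\right) \frac{53}{17} = - \frac{15741}{17}$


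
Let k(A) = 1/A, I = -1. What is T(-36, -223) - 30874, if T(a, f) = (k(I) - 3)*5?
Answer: -30894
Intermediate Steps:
T(a, f) = -20 (T(a, f) = (1/(-1) - 3)*5 = (-1 - 3)*5 = -4*5 = -20)
T(-36, -223) - 30874 = -20 - 30874 = -30894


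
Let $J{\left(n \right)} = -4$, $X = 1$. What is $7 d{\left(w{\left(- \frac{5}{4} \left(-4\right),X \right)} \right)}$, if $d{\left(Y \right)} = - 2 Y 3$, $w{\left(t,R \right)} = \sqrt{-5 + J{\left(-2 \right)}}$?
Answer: $- 126 i \approx - 126.0 i$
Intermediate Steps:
$w{\left(t,R \right)} = 3 i$ ($w{\left(t,R \right)} = \sqrt{-5 - 4} = \sqrt{-9} = 3 i$)
$d{\left(Y \right)} = - 6 Y$
$7 d{\left(w{\left(- \frac{5}{4} \left(-4\right),X \right)} \right)} = 7 \left(- 6 \cdot 3 i\right) = 7 \left(- 18 i\right) = - 126 i$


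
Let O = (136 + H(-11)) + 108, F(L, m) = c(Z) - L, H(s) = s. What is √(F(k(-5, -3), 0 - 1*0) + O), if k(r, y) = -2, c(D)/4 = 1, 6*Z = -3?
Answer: √239 ≈ 15.460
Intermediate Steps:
Z = -½ (Z = (⅙)*(-3) = -½ ≈ -0.50000)
c(D) = 4 (c(D) = 4*1 = 4)
F(L, m) = 4 - L
O = 233 (O = (136 - 11) + 108 = 125 + 108 = 233)
√(F(k(-5, -3), 0 - 1*0) + O) = √((4 - 1*(-2)) + 233) = √((4 + 2) + 233) = √(6 + 233) = √239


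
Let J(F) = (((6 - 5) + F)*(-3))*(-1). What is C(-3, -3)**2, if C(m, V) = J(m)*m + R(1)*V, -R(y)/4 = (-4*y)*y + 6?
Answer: 1764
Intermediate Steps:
J(F) = 3 + 3*F (J(F) = ((1 + F)*(-3))*(-1) = (-3 - 3*F)*(-1) = 3 + 3*F)
R(y) = -24 + 16*y**2 (R(y) = -4*((-4*y)*y + 6) = -4*(-4*y**2 + 6) = -4*(6 - 4*y**2) = -24 + 16*y**2)
C(m, V) = -8*V + m*(3 + 3*m) (C(m, V) = (3 + 3*m)*m + (-24 + 16*1**2)*V = m*(3 + 3*m) + (-24 + 16*1)*V = m*(3 + 3*m) + (-24 + 16)*V = m*(3 + 3*m) - 8*V = -8*V + m*(3 + 3*m))
C(-3, -3)**2 = (-8*(-3) + 3*(-3)*(1 - 3))**2 = (24 + 3*(-3)*(-2))**2 = (24 + 18)**2 = 42**2 = 1764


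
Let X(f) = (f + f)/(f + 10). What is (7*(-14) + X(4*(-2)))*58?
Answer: -6148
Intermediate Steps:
X(f) = 2*f/(10 + f) (X(f) = (2*f)/(10 + f) = 2*f/(10 + f))
(7*(-14) + X(4*(-2)))*58 = (7*(-14) + 2*(4*(-2))/(10 + 4*(-2)))*58 = (-98 + 2*(-8)/(10 - 8))*58 = (-98 + 2*(-8)/2)*58 = (-98 + 2*(-8)*(½))*58 = (-98 - 8)*58 = -106*58 = -6148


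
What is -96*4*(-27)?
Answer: 10368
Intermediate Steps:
-96*4*(-27) = -16*24*(-27) = -384*(-27) = 10368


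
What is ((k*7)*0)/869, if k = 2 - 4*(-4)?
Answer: 0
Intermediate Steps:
k = 18 (k = 2 - 1*(-16) = 2 + 16 = 18)
((k*7)*0)/869 = ((18*7)*0)/869 = (126*0)*(1/869) = 0*(1/869) = 0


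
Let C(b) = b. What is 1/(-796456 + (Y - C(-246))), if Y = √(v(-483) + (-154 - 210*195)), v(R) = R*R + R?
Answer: -398105/316975086199 - √191702/633950172398 ≈ -1.2566e-6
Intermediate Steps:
v(R) = R + R² (v(R) = R² + R = R + R²)
Y = √191702 (Y = √(-483*(1 - 483) + (-154 - 210*195)) = √(-483*(-482) + (-154 - 40950)) = √(232806 - 41104) = √191702 ≈ 437.84)
1/(-796456 + (Y - C(-246))) = 1/(-796456 + (√191702 - 1*(-246))) = 1/(-796456 + (√191702 + 246)) = 1/(-796456 + (246 + √191702)) = 1/(-796210 + √191702)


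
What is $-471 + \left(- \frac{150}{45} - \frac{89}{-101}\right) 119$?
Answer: $- \frac{231130}{303} \approx -762.81$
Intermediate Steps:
$-471 + \left(- \frac{150}{45} - \frac{89}{-101}\right) 119 = -471 + \left(\left(-150\right) \frac{1}{45} - - \frac{89}{101}\right) 119 = -471 + \left(- \frac{10}{3} + \frac{89}{101}\right) 119 = -471 - \frac{88417}{303} = - \frac{231130}{303}$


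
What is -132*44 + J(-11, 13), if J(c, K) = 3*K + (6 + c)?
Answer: -5774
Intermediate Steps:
J(c, K) = 6 + c + 3*K
-132*44 + J(-11, 13) = -132*44 + (6 - 11 + 3*13) = -5808 + (6 - 11 + 39) = -5808 + 34 = -5774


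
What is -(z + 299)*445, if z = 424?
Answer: -321735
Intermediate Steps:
-(z + 299)*445 = -(424 + 299)*445 = -723*445 = -1*321735 = -321735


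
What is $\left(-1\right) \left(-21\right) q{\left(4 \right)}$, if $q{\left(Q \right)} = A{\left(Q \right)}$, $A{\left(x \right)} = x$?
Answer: $84$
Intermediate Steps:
$q{\left(Q \right)} = Q$
$\left(-1\right) \left(-21\right) q{\left(4 \right)} = \left(-1\right) \left(-21\right) 4 = 21 \cdot 4 = 84$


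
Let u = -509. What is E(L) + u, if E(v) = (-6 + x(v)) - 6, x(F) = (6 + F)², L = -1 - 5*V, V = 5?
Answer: -121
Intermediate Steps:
L = -26 (L = -1 - 5*5 = -1 - 25 = -26)
E(v) = -12 + (6 + v)² (E(v) = (-6 + (6 + v)²) - 6 = -12 + (6 + v)²)
E(L) + u = (-12 + (6 - 26)²) - 509 = (-12 + (-20)²) - 509 = (-12 + 400) - 509 = 388 - 509 = -121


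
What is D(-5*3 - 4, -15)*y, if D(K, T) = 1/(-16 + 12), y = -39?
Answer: 39/4 ≈ 9.7500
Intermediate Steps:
D(K, T) = -1/4 (D(K, T) = 1/(-4) = -1/4)
D(-5*3 - 4, -15)*y = -1/4*(-39) = 39/4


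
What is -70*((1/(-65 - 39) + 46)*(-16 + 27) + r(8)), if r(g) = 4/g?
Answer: -1843275/52 ≈ -35448.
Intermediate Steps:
-70*((1/(-65 - 39) + 46)*(-16 + 27) + r(8)) = -70*((1/(-65 - 39) + 46)*(-16 + 27) + 4/8) = -70*((1/(-104) + 46)*11 + 4*(⅛)) = -70*((-1/104 + 46)*11 + ½) = -70*((4783/104)*11 + ½) = -70*(52613/104 + ½) = -70*52665/104 = -1843275/52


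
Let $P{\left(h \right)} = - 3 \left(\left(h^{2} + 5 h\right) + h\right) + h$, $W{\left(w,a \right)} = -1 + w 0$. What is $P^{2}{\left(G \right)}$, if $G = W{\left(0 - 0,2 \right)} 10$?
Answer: $16900$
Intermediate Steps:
$W{\left(w,a \right)} = -1$ ($W{\left(w,a \right)} = -1 + 0 = -1$)
$G = -10$ ($G = \left(-1\right) 10 = -10$)
$P{\left(h \right)} = - 17 h - 3 h^{2}$ ($P{\left(h \right)} = - 3 \left(h^{2} + 6 h\right) + h = \left(- 18 h - 3 h^{2}\right) + h = - 17 h - 3 h^{2}$)
$P^{2}{\left(G \right)} = \left(\left(-1\right) \left(-10\right) \left(17 + 3 \left(-10\right)\right)\right)^{2} = \left(\left(-1\right) \left(-10\right) \left(17 - 30\right)\right)^{2} = \left(\left(-1\right) \left(-10\right) \left(-13\right)\right)^{2} = \left(-130\right)^{2} = 16900$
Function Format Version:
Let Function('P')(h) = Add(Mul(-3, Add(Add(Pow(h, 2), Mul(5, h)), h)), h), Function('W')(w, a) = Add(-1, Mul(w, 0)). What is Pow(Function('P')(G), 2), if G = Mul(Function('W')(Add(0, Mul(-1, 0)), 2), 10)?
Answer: 16900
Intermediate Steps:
Function('W')(w, a) = -1 (Function('W')(w, a) = Add(-1, 0) = -1)
G = -10 (G = Mul(-1, 10) = -10)
Function('P')(h) = Add(Mul(-17, h), Mul(-3, Pow(h, 2))) (Function('P')(h) = Add(Mul(-3, Add(Pow(h, 2), Mul(6, h))), h) = Add(Add(Mul(-18, h), Mul(-3, Pow(h, 2))), h) = Add(Mul(-17, h), Mul(-3, Pow(h, 2))))
Pow(Function('P')(G), 2) = Pow(Mul(-1, -10, Add(17, Mul(3, -10))), 2) = Pow(Mul(-1, -10, Add(17, -30)), 2) = Pow(Mul(-1, -10, -13), 2) = Pow(-130, 2) = 16900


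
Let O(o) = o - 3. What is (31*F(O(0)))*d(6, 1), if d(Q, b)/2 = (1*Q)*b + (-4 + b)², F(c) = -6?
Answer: -5580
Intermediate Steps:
O(o) = -3 + o
d(Q, b) = 2*(-4 + b)² + 2*Q*b (d(Q, b) = 2*((1*Q)*b + (-4 + b)²) = 2*(Q*b + (-4 + b)²) = 2*((-4 + b)² + Q*b) = 2*(-4 + b)² + 2*Q*b)
(31*F(O(0)))*d(6, 1) = (31*(-6))*(2*(-4 + 1)² + 2*6*1) = -186*(2*(-3)² + 12) = -186*(2*9 + 12) = -186*(18 + 12) = -186*30 = -5580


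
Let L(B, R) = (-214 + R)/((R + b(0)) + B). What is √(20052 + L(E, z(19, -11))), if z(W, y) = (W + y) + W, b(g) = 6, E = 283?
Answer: √500563355/158 ≈ 141.60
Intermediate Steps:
z(W, y) = y + 2*W
L(B, R) = (-214 + R)/(6 + B + R) (L(B, R) = (-214 + R)/((R + 6) + B) = (-214 + R)/((6 + R) + B) = (-214 + R)/(6 + B + R))
√(20052 + L(E, z(19, -11))) = √(20052 + (-214 + (-11 + 2*19))/(6 + 283 + (-11 + 2*19))) = √(20052 + (-214 + (-11 + 38))/(6 + 283 + (-11 + 38))) = √(20052 + (-214 + 27)/(6 + 283 + 27)) = √(20052 - 187/316) = √(6336245/316) = √500563355/158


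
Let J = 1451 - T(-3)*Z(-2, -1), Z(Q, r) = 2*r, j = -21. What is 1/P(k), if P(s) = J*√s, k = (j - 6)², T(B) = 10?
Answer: 1/39717 ≈ 2.5178e-5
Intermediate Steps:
k = 729 (k = (-21 - 6)² = (-27)² = 729)
J = 1471 (J = 1451 - 10*2*(-1) = 1451 - 10*(-2) = 1451 - 1*(-20) = 1451 + 20 = 1471)
P(s) = 1471*√s
1/P(k) = 1/(1471*√729) = 1/(1471*27) = 1/39717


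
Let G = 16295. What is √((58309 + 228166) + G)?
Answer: √302770 ≈ 550.25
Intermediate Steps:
√((58309 + 228166) + G) = √((58309 + 228166) + 16295) = √(286475 + 16295) = √302770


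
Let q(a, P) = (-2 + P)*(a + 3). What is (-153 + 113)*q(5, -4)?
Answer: 1920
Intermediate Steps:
q(a, P) = (-2 + P)*(3 + a)
(-153 + 113)*q(5, -4) = (-153 + 113)*(-6 - 2*5 + 3*(-4) - 4*5) = -40*(-6 - 10 - 12 - 20) = -40*(-48) = 1920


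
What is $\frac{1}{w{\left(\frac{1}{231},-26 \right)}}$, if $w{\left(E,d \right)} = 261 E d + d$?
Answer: $- \frac{77}{4264} \approx -0.018058$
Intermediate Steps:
$w{\left(E,d \right)} = d + 261 E d$ ($w{\left(E,d \right)} = 261 E d + d = d + 261 E d$)
$\frac{1}{w{\left(\frac{1}{231},-26 \right)}} = \frac{1}{\left(-26\right) \left(1 + \frac{261}{231}\right)} = \frac{1}{\left(-26\right) \left(1 + 261 \cdot \frac{1}{231}\right)} = \frac{1}{\left(-26\right) \left(1 + \frac{87}{77}\right)} = \frac{1}{\left(-26\right) \frac{164}{77}} = \frac{1}{- \frac{4264}{77}} = - \frac{77}{4264}$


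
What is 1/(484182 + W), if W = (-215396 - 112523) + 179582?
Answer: 1/335845 ≈ 2.9776e-6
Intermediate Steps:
W = -148337 (W = -327919 + 179582 = -148337)
1/(484182 + W) = 1/(484182 - 148337) = 1/335845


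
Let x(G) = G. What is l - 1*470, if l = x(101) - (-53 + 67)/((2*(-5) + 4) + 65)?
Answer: -21785/59 ≈ -369.24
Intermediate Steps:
l = 5945/59 (l = 101 - (-53 + 67)/((2*(-5) + 4) + 65) = 101 - 14/((-10 + 4) + 65) = 101 - 14/(-6 + 65) = 101 - 14/59 = 5945/59 ≈ 100.76)
l - 1*470 = 5945/59 - 1*470 = 5945/59 - 470 = -21785/59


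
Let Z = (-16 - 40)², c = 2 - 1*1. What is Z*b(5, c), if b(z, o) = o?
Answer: 3136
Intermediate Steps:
c = 1 (c = 2 - 1 = 1)
Z = 3136 (Z = (-56)² = 3136)
Z*b(5, c) = 3136*1 = 3136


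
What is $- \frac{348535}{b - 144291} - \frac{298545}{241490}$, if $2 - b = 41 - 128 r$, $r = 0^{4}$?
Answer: $\frac{410787173}{348542517} \approx 1.1786$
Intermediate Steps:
$r = 0$
$b = -39$ ($b = 2 - \left(41 - 0\right) = 2 - \left(41 + 0\right) = 2 - 41 = -39$)
$- \frac{348535}{b - 144291} - \frac{298545}{241490} = - \frac{348535}{-39 - 144291} - \frac{298545}{241490} = - \frac{348535}{-39 - 144291} - \frac{59709}{48298} = - \frac{348535}{-144330} - \frac{59709}{48298} = \left(-348535\right) \left(- \frac{1}{144330}\right) - \frac{59709}{48298} = \frac{69707}{28866} - \frac{59709}{48298} = \frac{410787173}{348542517}$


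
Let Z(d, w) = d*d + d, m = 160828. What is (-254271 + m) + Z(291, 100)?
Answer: -8471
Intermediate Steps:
Z(d, w) = d + d² (Z(d, w) = d² + d = d + d²)
(-254271 + m) + Z(291, 100) = (-254271 + 160828) + 291*(1 + 291) = -93443 + 291*292 = -93443 + 84972 = -8471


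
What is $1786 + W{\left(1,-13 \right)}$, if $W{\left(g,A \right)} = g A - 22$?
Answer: $1751$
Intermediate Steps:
$W{\left(g,A \right)} = -22 + A g$ ($W{\left(g,A \right)} = A g - 22 = -22 + A g$)
$1786 + W{\left(1,-13 \right)} = 1786 - 35 = 1751$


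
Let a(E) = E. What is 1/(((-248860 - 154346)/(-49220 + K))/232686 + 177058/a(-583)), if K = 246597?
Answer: -4462560345771/1355286505218529 ≈ -0.0032927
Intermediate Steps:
1/(((-248860 - 154346)/(-49220 + K))/232686 + 177058/a(-583)) = 1/(((-248860 - 154346)/(-49220 + 246597))/232686 + 177058/(-583)) = 1/(-403206/197377*(1/232686) + 177058*(-1/583)) = 1/(-403206*1/197377*(1/232686) - 177058/583) = 1/(-403206/197377*1/232686 - 177058/583) = 1/(-67201/7654477437 - 177058/583) = 1/(-1355286505218529/4462560345771) = -4462560345771/1355286505218529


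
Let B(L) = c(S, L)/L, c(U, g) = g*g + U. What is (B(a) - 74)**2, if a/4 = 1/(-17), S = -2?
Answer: 4995225/1156 ≈ 4321.1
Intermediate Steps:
a = -4/17 (a = 4/(-17) = 4*(-1/17) = -4/17 ≈ -0.23529)
c(U, g) = U + g**2 (c(U, g) = g**2 + U = U + g**2)
B(L) = (-2 + L**2)/L
(B(a) - 74)**2 = ((-4/17 - 2/(-4/17)) - 74)**2 = ((-4/17 - 2*(-17/4)) - 74)**2 = ((-4/17 + 17/2) - 74)**2 = (281/34 - 74)**2 = (-2235/34)**2 = 4995225/1156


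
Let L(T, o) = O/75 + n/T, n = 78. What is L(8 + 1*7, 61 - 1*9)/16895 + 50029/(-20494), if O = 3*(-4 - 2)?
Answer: -681563149/279230750 ≈ -2.4409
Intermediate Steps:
O = -18 (O = 3*(-6) = -18)
L(T, o) = -6/25 + 78/T (L(T, o) = -18/75 + 78/T = -18*1/75 + 78/T = -6/25 + 78/T)
L(8 + 1*7, 61 - 1*9)/16895 + 50029/(-20494) = (-6/25 + 78/(8 + 1*7))/16895 + 50029/(-20494) = (-6/25 + 78/(8 + 7))*(1/16895) + 50029*(-1/20494) = (-6/25 + 78/15)*(1/16895) - 50029/20494 = (-6/25 + 78*(1/15))*(1/16895) - 50029/20494 = (-6/25 + 26/5)*(1/16895) - 50029/20494 = (124/25)*(1/16895) - 50029/20494 = 4/13625 - 50029/20494 = -681563149/279230750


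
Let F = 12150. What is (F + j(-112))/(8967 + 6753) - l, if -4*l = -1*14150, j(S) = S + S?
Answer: -27798787/7860 ≈ -3536.7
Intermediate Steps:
j(S) = 2*S
l = 7075/2 (l = -(-1)*14150/4 = -¼*(-14150) = 7075/2 ≈ 3537.5)
(F + j(-112))/(8967 + 6753) - l = (12150 + 2*(-112))/(8967 + 6753) - 1*7075/2 = (12150 - 224)/15720 - 7075/2 = 11926*(1/15720) - 7075/2 = 5963/7860 - 7075/2 = -27798787/7860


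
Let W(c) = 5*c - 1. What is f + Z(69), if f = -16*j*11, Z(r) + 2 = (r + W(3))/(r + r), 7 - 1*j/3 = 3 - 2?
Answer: -437377/138 ≈ -3169.4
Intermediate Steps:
W(c) = -1 + 5*c
j = 18 (j = 21 - 3*(3 - 2) = 21 - 3*1 = 21 - 3 = 18)
Z(r) = -2 + (14 + r)/(2*r) (Z(r) = -2 + (r + (-1 + 5*3))/(r + r) = -2 + (r + (-1 + 15))/((2*r)) = -2 + (r + 14)*(1/(2*r)) = -2 + (14 + r)*(1/(2*r)) = -2 + (14 + r)/(2*r))
f = -3168 (f = -16*18*11 = -288*11 = -3168)
f + Z(69) = -3168 + (-3/2 + 7/69) = -3168 - 193/138 = -437377/138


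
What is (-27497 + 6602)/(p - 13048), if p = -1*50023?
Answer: 20895/63071 ≈ 0.33129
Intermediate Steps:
p = -50023
(-27497 + 6602)/(p - 13048) = (-27497 + 6602)/(-50023 - 13048) = -20895/(-63071) = -20895*(-1/63071) = 20895/63071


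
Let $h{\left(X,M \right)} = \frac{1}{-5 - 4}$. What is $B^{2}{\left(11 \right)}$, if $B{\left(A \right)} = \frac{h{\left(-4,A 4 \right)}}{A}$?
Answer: $\frac{1}{9801} \approx 0.00010203$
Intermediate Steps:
$h{\left(X,M \right)} = - \frac{1}{9}$ ($h{\left(X,M \right)} = \frac{1}{-9} = - \frac{1}{9}$)
$B{\left(A \right)} = - \frac{1}{9 A}$
$B^{2}{\left(11 \right)} = \left(- \frac{1}{9 \cdot 11}\right)^{2} = \left(\left(- \frac{1}{9}\right) \frac{1}{11}\right)^{2} = \left(- \frac{1}{99}\right)^{2} = \frac{1}{9801}$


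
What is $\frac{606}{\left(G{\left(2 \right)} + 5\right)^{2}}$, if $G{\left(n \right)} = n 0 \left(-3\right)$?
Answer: $\frac{606}{25} \approx 24.24$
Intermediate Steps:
$G{\left(n \right)} = 0$ ($G{\left(n \right)} = 0 \left(-3\right) = 0$)
$\frac{606}{\left(G{\left(2 \right)} + 5\right)^{2}} = \frac{606}{\left(0 + 5\right)^{2}} = \frac{606}{5^{2}} = \frac{606}{25}$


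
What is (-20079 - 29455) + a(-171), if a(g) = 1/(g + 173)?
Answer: -99067/2 ≈ -49534.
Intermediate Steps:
a(g) = 1/(173 + g)
(-20079 - 29455) + a(-171) = (-20079 - 29455) + 1/(173 - 171) = -49534 + 1/2 = -49534 + ½ = -99067/2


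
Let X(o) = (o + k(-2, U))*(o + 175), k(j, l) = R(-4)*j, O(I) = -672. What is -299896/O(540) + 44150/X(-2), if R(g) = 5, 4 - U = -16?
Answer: 6176201/14532 ≈ 425.01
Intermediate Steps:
U = 20 (U = 4 - 1*(-16) = 4 + 16 = 20)
k(j, l) = 5*j
X(o) = (-10 + o)*(175 + o) (X(o) = (o + 5*(-2))*(o + 175) = (o - 10)*(175 + o) = (-10 + o)*(175 + o))
-299896/O(540) + 44150/X(-2) = -299896/(-672) + 44150/(-1750 + (-2)² + 165*(-2)) = -299896*(-1/672) + 44150/(-1750 + 4 - 330) = 37487/84 + 44150/(-2076) = 37487/84 + 44150*(-1/2076) = 37487/84 - 22075/1038 = 6176201/14532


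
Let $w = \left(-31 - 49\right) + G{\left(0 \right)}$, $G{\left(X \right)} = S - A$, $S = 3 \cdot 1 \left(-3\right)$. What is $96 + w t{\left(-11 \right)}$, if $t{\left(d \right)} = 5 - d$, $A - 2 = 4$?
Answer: $-1424$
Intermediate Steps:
$S = -9$ ($S = 3 \left(-3\right) = -9$)
$A = 6$ ($A = 2 + 4 = 6$)
$G{\left(X \right)} = -15$ ($G{\left(X \right)} = -9 - 6 = -15$)
$w = -95$ ($w = \left(-31 - 49\right) - 15 = -80 - 15 = -95$)
$96 + w t{\left(-11 \right)} = 96 - 95 \left(5 - -11\right) = 96 - 95 \left(5 + 11\right) = 96 - 1520 = -1424$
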